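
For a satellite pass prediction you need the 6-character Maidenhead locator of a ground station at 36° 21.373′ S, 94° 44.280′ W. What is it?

EF23pp

Shift to the Maidenhead origin (180°W, 90°S): lon 85.2620, lat 53.6438.
Field (20°×10°, letters A–R): lon ⌊85.2620/20⌋ = 4 → E; lat ⌊53.6438/10⌋ = 5 → F.
Square (2°×1°, digits 0–9): lon ⌊5.2620/2⌋ = 2; lat ⌊3.6438/1⌋ = 3.
Subsquare (5′×2.5′, letters a–x): lon ⌊1.2620/0.0833333⌋ = 15 → p; lat ⌊0.6438/0.0416667⌋ = 15 → p.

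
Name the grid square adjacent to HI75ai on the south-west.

Longitude subsquare a = 0; −1 → -1, wraps to 23 = x, carry into square.
Longitude square 7; −1 → 6.
Latitude subsquare i = 8; −1 → 7 = h.

HI65xh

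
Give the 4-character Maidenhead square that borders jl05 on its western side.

IL95

Longitude square 0; −1 → -1, wraps to 9, carry into field.
Longitude field J = 9; −1 → 8 = I.
The latitude characters are unchanged.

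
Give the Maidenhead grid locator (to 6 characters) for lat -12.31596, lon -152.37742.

Add 180° to longitude and 90° to latitude: 27.6226, 77.6840.
Field: lon ⌊27.6226/20⌋ = 1 → B; lat ⌊77.6840/10⌋ = 7 → H.
Square: lon ⌊7.6226/2⌋ = 3; lat ⌊7.6840/1⌋ = 7.
Subsquare: lon ⌊1.6226/0.0833333⌋ = 19 → t; lat ⌊0.6840/0.0416667⌋ = 16 → q.

BH37tq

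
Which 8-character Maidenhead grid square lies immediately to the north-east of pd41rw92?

PD41sw03

Longitude extended square 9; +1 → 10, wraps to 0, carry into subsquare.
Longitude subsquare r = 17; +1 → 18 = s.
Latitude extended square 2; +1 → 3.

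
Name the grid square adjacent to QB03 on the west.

PB93

Longitude square 0; −1 → -1, wraps to 9, carry into field.
Longitude field Q = 16; −1 → 15 = P.
The latitude characters are unchanged.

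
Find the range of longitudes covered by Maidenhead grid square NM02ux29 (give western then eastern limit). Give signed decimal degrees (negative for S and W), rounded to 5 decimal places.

81.68333, 81.69167

Field N=13, M=12: +13·20° lon, +12·10° lat → SW at lon 80°, lat 30°.
Square 0, 2: +0·2° lon, +2·1° lat → SW at lon 80°, lat 32°.
Subsquare u=20, x=23: +20·0.0833333° lon, +23·0.0416667° lat → SW at lon 81.6667°, lat 32.9583°.
Extended square 2, 9: +2·0.00833333° lon, +9·0.00416667° lat → SW at lon 81.6833°, lat 32.9958°.
Cell spans 0.00833333° lon × 0.00416667° lat.
west 81.68333, east 81.69167.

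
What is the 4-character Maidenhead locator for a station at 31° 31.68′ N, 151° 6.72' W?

Add 180° to longitude and 90° to latitude: 28.89, 121.53.
Field: 28.89/20 → 1 → B, 121.53/10 → 12 → M; chars BM.
Square: 8.89/2 → 4, 1.53/1 → 1; chars 41.

BM41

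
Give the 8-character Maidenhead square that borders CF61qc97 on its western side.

Longitude extended square 9; −1 → 8.
The latitude characters are unchanged.

CF61qc87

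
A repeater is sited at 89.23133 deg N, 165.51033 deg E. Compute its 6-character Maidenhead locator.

Shift to the Maidenhead origin (180°W, 90°S): lon 345.5103, lat 179.2313.
Field: lon ⌊345.5103/20⌋ = 17 → R; lat ⌊179.2313/10⌋ = 17 → R.
Square: lon ⌊5.5103/2⌋ = 2; lat ⌊9.2313/1⌋ = 9.
Subsquare: lon ⌊1.5103/0.0833333⌋ = 18 → s; lat ⌊0.2313/0.0416667⌋ = 5 → f.

RR29sf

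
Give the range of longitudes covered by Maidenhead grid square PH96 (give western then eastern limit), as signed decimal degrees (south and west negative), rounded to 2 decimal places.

138.00, 140.00

Field P=15, H=7: +15·20° lon, +7·10° lat → SW at lon 120°, lat -20°.
Square 9, 6: +9·2° lon, +6·1° lat → SW at lon 138°, lat -14°.
Cell spans 2° lon × 1° lat.
west 138.00, east 140.00.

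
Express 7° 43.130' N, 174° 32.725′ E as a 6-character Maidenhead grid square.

RJ77gr

Offset from 180°W / 90°S: lon 354.5454°, lat 97.7188°.
Field (20°×10°, letters A–R): lon ⌊354.5454/20⌋ = 17 → R; lat ⌊97.7188/10⌋ = 9 → J.
Square (2°×1°, digits 0–9): lon ⌊14.5454/2⌋ = 7; lat ⌊7.7188/1⌋ = 7.
Subsquare (5′×2.5′, letters a–x): lon ⌊0.5454/0.0833333⌋ = 6 → g; lat ⌊0.7188/0.0416667⌋ = 17 → r.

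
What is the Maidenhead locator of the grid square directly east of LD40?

LD50

Longitude square 4; +1 → 5.
The latitude characters are unchanged.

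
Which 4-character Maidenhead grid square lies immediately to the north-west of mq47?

Longitude square 4; −1 → 3.
Latitude square 7; +1 → 8.

MQ38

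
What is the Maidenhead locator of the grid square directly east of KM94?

LM04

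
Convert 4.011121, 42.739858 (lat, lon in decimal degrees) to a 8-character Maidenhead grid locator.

LJ14ia82

Offset from 180°W / 90°S: lon 222.73986°, lat 94.01112°.
Field (20°×10°, letters A–R): lon ⌊222.73986/20⌋ = 11 → L; lat ⌊94.01112/10⌋ = 9 → J.
Square (2°×1°, digits 0–9): lon ⌊2.73986/2⌋ = 1; lat ⌊4.01112/1⌋ = 4.
Subsquare (5′×2.5′, letters a–x): lon ⌊0.73986/0.0833333⌋ = 8 → i; lat ⌊0.01112/0.0416667⌋ = 0 → a.
Extended square (30″×15″, digits 0–9): lon ⌊0.07319/0.00833333⌋ = 8; lat ⌊0.01112/0.00416667⌋ = 2.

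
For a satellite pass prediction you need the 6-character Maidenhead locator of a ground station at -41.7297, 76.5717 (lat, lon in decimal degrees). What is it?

Shift to the Maidenhead origin (180°W, 90°S): lon 256.5717, lat 48.2703.
Field (20°×10°, letters A–R): 256.5717/20 → 12 → M, 48.2703/10 → 4 → E; chars ME.
Square (2°×1°, digits 0–9): 16.5717/2 → 8, 8.2703/1 → 8; chars 88.
Subsquare (5′×2.5′, letters a–x): 0.5717/0.0833333 → 6 → g, 0.2703/0.0416667 → 6 → g; chars gg.

ME88gg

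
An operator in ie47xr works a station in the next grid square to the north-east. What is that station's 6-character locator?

Longitude subsquare x = 23; +1 → 24, wraps to 0 = a, carry into square.
Longitude square 4; +1 → 5.
Latitude subsquare r = 17; +1 → 18 = s.

IE57as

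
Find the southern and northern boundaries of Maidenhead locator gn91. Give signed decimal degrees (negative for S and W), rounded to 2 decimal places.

41.00, 42.00

Field G=6, N=13: +6·20° lon, +13·10° lat → SW at lon -60°, lat 40°.
Square 9, 1: +9·2° lon, +1·1° lat → SW at lon -42°, lat 41°.
Cell spans 2° lon × 1° lat.
south 41.00, north 42.00.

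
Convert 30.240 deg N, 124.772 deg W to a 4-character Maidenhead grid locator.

CM70

Offset from 180°W / 90°S: lon 55.23°, lat 120.24°.
Field (20°×10°, letters A–R): 55.23/20 → 2 → C, 120.24/10 → 12 → M; chars CM.
Square (2°×1°, digits 0–9): 15.23/2 → 7, 0.24/1 → 0; chars 70.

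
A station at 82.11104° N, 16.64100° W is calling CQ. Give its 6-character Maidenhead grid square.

IR12qc

Add 180° to longitude and 90° to latitude: 163.3590, 172.1110.
Field: 163.3590/20 → 8 → I, 172.1110/10 → 17 → R; chars IR.
Square: 3.3590/2 → 1, 2.1110/1 → 2; chars 12.
Subsquare: 1.3590/0.0833333 → 16 → q, 0.1110/0.0416667 → 2 → c; chars qc.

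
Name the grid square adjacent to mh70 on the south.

MG79

Latitude square 0; −1 → -1, wraps to 9, carry into field.
Latitude field H = 7; −1 → 6 = G.
The longitude characters are unchanged.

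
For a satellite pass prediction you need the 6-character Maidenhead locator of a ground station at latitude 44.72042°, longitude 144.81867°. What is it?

QN24jr

Add 180° to longitude and 90° to latitude: 324.8187, 134.7204.
Field (20°×10°, letters A–R): lon ⌊324.8187/20⌋ = 16 → Q; lat ⌊134.7204/10⌋ = 13 → N.
Square (2°×1°, digits 0–9): lon ⌊4.8187/2⌋ = 2; lat ⌊4.7204/1⌋ = 4.
Subsquare (5′×2.5′, letters a–x): lon ⌊0.8187/0.0833333⌋ = 9 → j; lat ⌊0.7204/0.0416667⌋ = 17 → r.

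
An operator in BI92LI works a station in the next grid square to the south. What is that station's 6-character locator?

BI92lh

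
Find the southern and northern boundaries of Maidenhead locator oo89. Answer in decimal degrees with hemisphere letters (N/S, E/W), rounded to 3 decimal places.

Field O=14, O=14: +14·20° lon, +14·10° lat → SW at lon 100°, lat 50°.
Square 8, 9: +8·2° lon, +9·1° lat → SW at lon 116°, lat 59°.
Cell spans 2° lon × 1° lat.
south 59.000° N, north 60.000° N.

59.000° N, 60.000° N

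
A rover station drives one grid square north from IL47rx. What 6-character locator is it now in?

IL48ra

Latitude subsquare x = 23; +1 → 24, wraps to 0 = a, carry into square.
Latitude square 7; +1 → 8.
The longitude characters are unchanged.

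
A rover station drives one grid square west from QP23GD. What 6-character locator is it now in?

QP23fd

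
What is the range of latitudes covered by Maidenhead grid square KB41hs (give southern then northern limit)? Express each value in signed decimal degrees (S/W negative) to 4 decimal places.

-78.2500, -78.2083

Field K=10, B=1: +10·20° lon, +1·10° lat → SW at lon 20°, lat -80°.
Square 4, 1: +4·2° lon, +1·1° lat → SW at lon 28°, lat -79°.
Subsquare h=7, s=18: +7·0.0833333° lon, +18·0.0416667° lat → SW at lon 28.5833°, lat -78.25°.
Cell spans 0.0833333° lon × 0.0416667° lat.
south -78.2500, north -78.2083.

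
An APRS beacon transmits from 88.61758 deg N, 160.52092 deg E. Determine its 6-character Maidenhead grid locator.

Shift to the Maidenhead origin (180°W, 90°S): lon 340.5209, lat 178.6176.
Field: 340.5209/20 → 17 → R, 178.6176/10 → 17 → R; chars RR.
Square: 0.5209/2 → 0, 8.6176/1 → 8; chars 08.
Subsquare: 0.5209/0.0833333 → 6 → g, 0.6176/0.0416667 → 14 → o; chars go.

RR08go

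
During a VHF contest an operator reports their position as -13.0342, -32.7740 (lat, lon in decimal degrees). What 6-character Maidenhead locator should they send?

HH36ox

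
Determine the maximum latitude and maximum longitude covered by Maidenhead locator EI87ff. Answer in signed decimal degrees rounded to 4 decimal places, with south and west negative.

-2.7500, -83.5000

Field E=4, I=8: +4·20° lon, +8·10° lat → SW at lon -100°, lat -10°.
Square 8, 7: +8·2° lon, +7·1° lat → SW at lon -84°, lat -3°.
Subsquare f=5, f=5: +5·0.0833333° lon, +5·0.0416667° lat → SW at lon -83.5833°, lat -2.79167°.
Cell spans 0.0833333° lon × 0.0416667° lat. NE corner is SW corner plus one full cell.
latitude -2.7500, longitude -83.5000.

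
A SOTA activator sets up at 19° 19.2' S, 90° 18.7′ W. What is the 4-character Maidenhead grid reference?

EH40

Add 180° to longitude and 90° to latitude: 89.69, 70.68.
Field: 89.69/20 → 4 → E, 70.68/10 → 7 → H; chars EH.
Square: 9.69/2 → 4, 0.68/1 → 0; chars 40.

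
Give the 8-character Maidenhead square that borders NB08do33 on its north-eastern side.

NB08do44

Longitude extended square 3; +1 → 4.
Latitude extended square 3; +1 → 4.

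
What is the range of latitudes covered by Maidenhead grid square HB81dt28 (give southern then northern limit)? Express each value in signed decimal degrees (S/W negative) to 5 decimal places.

Field H=7, B=1: +7·20° lon, +1·10° lat → SW at lon -40°, lat -80°.
Square 8, 1: +8·2° lon, +1·1° lat → SW at lon -24°, lat -79°.
Subsquare d=3, t=19: +3·0.0833333° lon, +19·0.0416667° lat → SW at lon -23.75°, lat -78.2083°.
Extended square 2, 8: +2·0.00833333° lon, +8·0.00416667° lat → SW at lon -23.7333°, lat -78.175°.
Cell spans 0.00833333° lon × 0.00416667° lat.
south -78.17500, north -78.17083.

-78.17500, -78.17083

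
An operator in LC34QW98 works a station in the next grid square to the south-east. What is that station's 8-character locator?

Longitude extended square 9; +1 → 10, wraps to 0, carry into subsquare.
Longitude subsquare q = 16; +1 → 17 = r.
Latitude extended square 8; −1 → 7.

LC34rw07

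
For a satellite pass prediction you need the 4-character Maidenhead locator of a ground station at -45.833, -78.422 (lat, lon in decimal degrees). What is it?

FE04

Add 180° to longitude and 90° to latitude: 101.58, 44.17.
Field: 101.58/20 → 5 → F, 44.17/10 → 4 → E; chars FE.
Square: 1.58/2 → 0, 4.17/1 → 4; chars 04.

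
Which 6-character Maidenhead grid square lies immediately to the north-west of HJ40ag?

HJ30xh

Longitude subsquare a = 0; −1 → -1, wraps to 23 = x, carry into square.
Longitude square 4; −1 → 3.
Latitude subsquare g = 6; +1 → 7 = h.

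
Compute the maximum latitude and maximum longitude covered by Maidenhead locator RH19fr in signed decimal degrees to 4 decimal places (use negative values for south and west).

-10.2500, 162.5000

Field R=17, H=7: +17·20° lon, +7·10° lat → SW at lon 160°, lat -20°.
Square 1, 9: +1·2° lon, +9·1° lat → SW at lon 162°, lat -11°.
Subsquare f=5, r=17: +5·0.0833333° lon, +17·0.0416667° lat → SW at lon 162.417°, lat -10.2917°.
Cell spans 0.0833333° lon × 0.0416667° lat. NE corner is SW corner plus one full cell.
latitude -10.2500, longitude 162.5000.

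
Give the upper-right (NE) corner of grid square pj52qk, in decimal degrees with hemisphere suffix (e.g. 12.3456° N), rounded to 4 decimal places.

Field P=15, J=9: +15·20° lon, +9·10° lat → SW at lon 120°, lat 0°.
Square 5, 2: +5·2° lon, +2·1° lat → SW at lon 130°, lat 2°.
Subsquare q=16, k=10: +16·0.0833333° lon, +10·0.0416667° lat → SW at lon 131.333°, lat 2.41667°.
Cell spans 0.0833333° lon × 0.0416667° lat. NE corner is SW corner plus one full cell.
latitude 2.4583° N, longitude 131.4167° E.

2.4583° N, 131.4167° E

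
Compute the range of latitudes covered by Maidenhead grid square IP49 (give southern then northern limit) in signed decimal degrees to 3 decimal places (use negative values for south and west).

Field I=8, P=15: +8·20° lon, +15·10° lat → SW at lon -20°, lat 60°.
Square 4, 9: +4·2° lon, +9·1° lat → SW at lon -12°, lat 69°.
Cell spans 2° lon × 1° lat.
south 69.000, north 70.000.

69.000, 70.000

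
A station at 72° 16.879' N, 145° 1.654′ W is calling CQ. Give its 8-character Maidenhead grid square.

BQ72lg67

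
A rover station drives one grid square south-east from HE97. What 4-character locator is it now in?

IE06

Longitude square 9; +1 → 10, wraps to 0, carry into field.
Longitude field H = 7; +1 → 8 = I.
Latitude square 7; −1 → 6.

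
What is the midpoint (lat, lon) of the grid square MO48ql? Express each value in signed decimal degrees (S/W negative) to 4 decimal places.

Field M=12, O=14: +12·20° lon, +14·10° lat → SW at lon 60°, lat 50°.
Square 4, 8: +4·2° lon, +8·1° lat → SW at lon 68°, lat 58°.
Subsquare q=16, l=11: +16·0.0833333° lon, +11·0.0416667° lat → SW at lon 69.3333°, lat 58.4583°.
Cell spans 0.0833333° lon × 0.0416667° lat. Centre is SW corner plus half of each.
latitude 58.4792, longitude 69.3750.

58.4792, 69.3750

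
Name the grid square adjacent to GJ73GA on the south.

GJ72gx

Latitude subsquare a = 0; −1 → -1, wraps to 23 = x, carry into square.
Latitude square 3; −1 → 2.
The longitude characters are unchanged.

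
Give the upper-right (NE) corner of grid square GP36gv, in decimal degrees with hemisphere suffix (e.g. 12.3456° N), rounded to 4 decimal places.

Field G=6, P=15: +6·20° lon, +15·10° lat → SW at lon -60°, lat 60°.
Square 3, 6: +3·2° lon, +6·1° lat → SW at lon -54°, lat 66°.
Subsquare g=6, v=21: +6·0.0833333° lon, +21·0.0416667° lat → SW at lon -53.5°, lat 66.875°.
Cell spans 0.0833333° lon × 0.0416667° lat. NE corner is SW corner plus one full cell.
latitude 66.9167° N, longitude 53.4167° W.

66.9167° N, 53.4167° W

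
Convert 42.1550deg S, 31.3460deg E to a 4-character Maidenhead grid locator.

KE57

Add 180° to longitude and 90° to latitude: 211.35, 47.84.
Field: lon ⌊211.35/20⌋ = 10 → K; lat ⌊47.84/10⌋ = 4 → E.
Square: lon ⌊11.35/2⌋ = 5; lat ⌊7.84/1⌋ = 7.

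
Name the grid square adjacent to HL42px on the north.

HL43pa

Latitude subsquare x = 23; +1 → 24, wraps to 0 = a, carry into square.
Latitude square 2; +1 → 3.
The longitude characters are unchanged.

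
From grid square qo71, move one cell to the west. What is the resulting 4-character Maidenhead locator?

Longitude square 7; −1 → 6.
The latitude characters are unchanged.

QO61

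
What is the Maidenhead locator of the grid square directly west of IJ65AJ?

Longitude subsquare a = 0; −1 → -1, wraps to 23 = x, carry into square.
Longitude square 6; −1 → 5.
The latitude characters are unchanged.

IJ55xj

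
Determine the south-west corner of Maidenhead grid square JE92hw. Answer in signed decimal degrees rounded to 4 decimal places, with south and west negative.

-47.0833, 18.5833

Field J=9, E=4: +9·20° lon, +4·10° lat → SW at lon 0°, lat -50°.
Square 9, 2: +9·2° lon, +2·1° lat → SW at lon 18°, lat -48°.
Subsquare h=7, w=22: +7·0.0833333° lon, +22·0.0416667° lat → SW at lon 18.5833°, lat -47.0833°.
latitude -47.0833, longitude 18.5833.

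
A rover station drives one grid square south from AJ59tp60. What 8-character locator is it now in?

AJ59to69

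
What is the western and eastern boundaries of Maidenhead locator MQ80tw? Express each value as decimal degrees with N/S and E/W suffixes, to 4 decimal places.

Field M=12, Q=16: +12·20° lon, +16·10° lat → SW at lon 60°, lat 70°.
Square 8, 0: +8·2° lon, +0·1° lat → SW at lon 76°, lat 70°.
Subsquare t=19, w=22: +19·0.0833333° lon, +22·0.0416667° lat → SW at lon 77.5833°, lat 70.9167°.
Cell spans 0.0833333° lon × 0.0416667° lat.
west 77.5833° E, east 77.6667° E.

77.5833° E, 77.6667° E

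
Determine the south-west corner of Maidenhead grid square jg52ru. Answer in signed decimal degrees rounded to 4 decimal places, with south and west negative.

Field J=9, G=6: +9·20° lon, +6·10° lat → SW at lon 0°, lat -30°.
Square 5, 2: +5·2° lon, +2·1° lat → SW at lon 10°, lat -28°.
Subsquare r=17, u=20: +17·0.0833333° lon, +20·0.0416667° lat → SW at lon 11.4167°, lat -27.1667°.
latitude -27.1667, longitude 11.4167.

-27.1667, 11.4167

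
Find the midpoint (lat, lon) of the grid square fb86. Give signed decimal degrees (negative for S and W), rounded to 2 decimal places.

-73.50, -63.00

Field F=5, B=1: +5·20° lon, +1·10° lat → SW at lon -80°, lat -80°.
Square 8, 6: +8·2° lon, +6·1° lat → SW at lon -64°, lat -74°.
Cell spans 2° lon × 1° lat. Centre is SW corner plus half of each.
latitude -73.50, longitude -63.00.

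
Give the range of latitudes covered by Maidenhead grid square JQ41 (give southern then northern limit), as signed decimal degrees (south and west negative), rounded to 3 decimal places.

71.000, 72.000

Field J=9, Q=16: +9·20° lon, +16·10° lat → SW at lon 0°, lat 70°.
Square 4, 1: +4·2° lon, +1·1° lat → SW at lon 8°, lat 71°.
Cell spans 2° lon × 1° lat.
south 71.000, north 72.000.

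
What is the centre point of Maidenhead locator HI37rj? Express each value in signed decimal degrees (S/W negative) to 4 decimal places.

Field H=7, I=8: +7·20° lon, +8·10° lat → SW at lon -40°, lat -10°.
Square 3, 7: +3·2° lon, +7·1° lat → SW at lon -34°, lat -3°.
Subsquare r=17, j=9: +17·0.0833333° lon, +9·0.0416667° lat → SW at lon -32.5833°, lat -2.625°.
Cell spans 0.0833333° lon × 0.0416667° lat. Centre is SW corner plus half of each.
latitude -2.6042, longitude -32.5417.

-2.6042, -32.5417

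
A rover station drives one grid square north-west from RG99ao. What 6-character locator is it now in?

Longitude subsquare a = 0; −1 → -1, wraps to 23 = x, carry into square.
Longitude square 9; −1 → 8.
Latitude subsquare o = 14; +1 → 15 = p.

RG89xp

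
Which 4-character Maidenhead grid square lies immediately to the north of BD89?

BE80

Latitude square 9; +1 → 10, wraps to 0, carry into field.
Latitude field D = 3; +1 → 4 = E.
The longitude characters are unchanged.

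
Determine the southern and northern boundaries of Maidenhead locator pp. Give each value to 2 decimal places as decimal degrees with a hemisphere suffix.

60.00° N, 70.00° N

Field P=15, P=15: +15·20° lon, +15·10° lat → SW at lon 120°, lat 60°.
Cell spans 20° lon × 10° lat.
south 60.00° N, north 70.00° N.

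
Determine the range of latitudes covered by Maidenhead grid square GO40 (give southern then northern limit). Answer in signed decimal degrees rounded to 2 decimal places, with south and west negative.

50.00, 51.00

Field G=6, O=14: +6·20° lon, +14·10° lat → SW at lon -60°, lat 50°.
Square 4, 0: +4·2° lon, +0·1° lat → SW at lon -52°, lat 50°.
Cell spans 2° lon × 1° lat.
south 50.00, north 51.00.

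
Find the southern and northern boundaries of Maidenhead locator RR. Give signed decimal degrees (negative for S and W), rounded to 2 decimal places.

Field R=17, R=17: +17·20° lon, +17·10° lat → SW at lon 160°, lat 80°.
Cell spans 20° lon × 10° lat.
south 80.00, north 90.00.

80.00, 90.00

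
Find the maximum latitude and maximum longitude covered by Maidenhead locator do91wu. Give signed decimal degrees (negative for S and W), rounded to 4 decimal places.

Field D=3, O=14: +3·20° lon, +14·10° lat → SW at lon -120°, lat 50°.
Square 9, 1: +9·2° lon, +1·1° lat → SW at lon -102°, lat 51°.
Subsquare w=22, u=20: +22·0.0833333° lon, +20·0.0416667° lat → SW at lon -100.167°, lat 51.8333°.
Cell spans 0.0833333° lon × 0.0416667° lat. NE corner is SW corner plus one full cell.
latitude 51.8750, longitude -100.0833.

51.8750, -100.0833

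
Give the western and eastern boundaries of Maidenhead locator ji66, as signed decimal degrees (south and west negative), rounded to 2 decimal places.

12.00, 14.00

Field J=9, I=8: +9·20° lon, +8·10° lat → SW at lon 0°, lat -10°.
Square 6, 6: +6·2° lon, +6·1° lat → SW at lon 12°, lat -4°.
Cell spans 2° lon × 1° lat.
west 12.00, east 14.00.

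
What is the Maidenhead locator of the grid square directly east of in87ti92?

Longitude extended square 9; +1 → 10, wraps to 0, carry into subsquare.
Longitude subsquare t = 19; +1 → 20 = u.
The latitude characters are unchanged.

IN87ui02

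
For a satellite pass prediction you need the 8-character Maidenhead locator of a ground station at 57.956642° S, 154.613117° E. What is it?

QD72hb30

Shift to the Maidenhead origin (180°W, 90°S): lon 334.61312, lat 32.04336.
Field: 334.61312/20 → 16 → Q, 32.04336/10 → 3 → D; chars QD.
Square: 14.61312/2 → 7, 2.04336/1 → 2; chars 72.
Subsquare: 0.61312/0.0833333 → 7 → h, 0.04336/0.0416667 → 1 → b; chars hb.
Extended square: 0.02978/0.00833333 → 3, 0.00169/0.00416667 → 0; chars 30.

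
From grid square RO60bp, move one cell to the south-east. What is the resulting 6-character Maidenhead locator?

Longitude subsquare b = 1; +1 → 2 = c.
Latitude subsquare p = 15; −1 → 14 = o.

RO60co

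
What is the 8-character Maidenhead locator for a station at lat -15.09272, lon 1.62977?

JH04tv57

Add 180° to longitude and 90° to latitude: 181.62977, 74.90728.
Field: 181.62977/20 → 9 → J, 74.90728/10 → 7 → H; chars JH.
Square: 1.62977/2 → 0, 4.90728/1 → 4; chars 04.
Subsquare: 1.62977/0.0833333 → 19 → t, 0.90728/0.0416667 → 21 → v; chars tv.
Extended square: 0.04644/0.00833333 → 5, 0.03228/0.00416667 → 7; chars 57.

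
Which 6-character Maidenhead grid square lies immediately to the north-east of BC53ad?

BC53be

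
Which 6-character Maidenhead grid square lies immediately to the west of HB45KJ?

HB45jj

Longitude subsquare k = 10; −1 → 9 = j.
The latitude characters are unchanged.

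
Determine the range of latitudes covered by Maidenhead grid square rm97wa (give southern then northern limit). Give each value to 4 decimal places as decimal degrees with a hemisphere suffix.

37.0000° N, 37.0417° N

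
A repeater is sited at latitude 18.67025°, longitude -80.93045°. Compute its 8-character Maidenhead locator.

EK98mq80

Add 180° to longitude and 90° to latitude: 99.06955, 108.67025.
Field: 99.06955/20 → 4 → E, 108.67025/10 → 10 → K; chars EK.
Square: 19.06955/2 → 9, 8.67025/1 → 8; chars 98.
Subsquare: 1.06955/0.0833333 → 12 → m, 0.67025/0.0416667 → 16 → q; chars mq.
Extended square: 0.06955/0.00833333 → 8, 0.00358/0.00416667 → 0; chars 80.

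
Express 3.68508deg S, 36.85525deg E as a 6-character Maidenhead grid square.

KI86kh

Offset from 180°W / 90°S: lon 216.8553°, lat 86.3149°.
Field: lon ⌊216.8553/20⌋ = 10 → K; lat ⌊86.3149/10⌋ = 8 → I.
Square: lon ⌊16.8553/2⌋ = 8; lat ⌊6.3149/1⌋ = 6.
Subsquare: lon ⌊0.8553/0.0833333⌋ = 10 → k; lat ⌊0.3149/0.0416667⌋ = 7 → h.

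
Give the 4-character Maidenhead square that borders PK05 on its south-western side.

OK94

Longitude square 0; −1 → -1, wraps to 9, carry into field.
Longitude field P = 15; −1 → 14 = O.
Latitude square 5; −1 → 4.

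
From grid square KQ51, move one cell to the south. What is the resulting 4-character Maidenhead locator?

Latitude square 1; −1 → 0.
The longitude characters are unchanged.

KQ50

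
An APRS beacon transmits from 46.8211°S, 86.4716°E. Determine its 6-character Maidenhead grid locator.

NE33fe

Shift to the Maidenhead origin (180°W, 90°S): lon 266.4716, lat 43.1789.
Field (20°×10°, letters A–R): 266.4716/20 → 13 → N, 43.1789/10 → 4 → E; chars NE.
Square (2°×1°, digits 0–9): 6.4716/2 → 3, 3.1789/1 → 3; chars 33.
Subsquare (5′×2.5′, letters a–x): 0.4716/0.0833333 → 5 → f, 0.1789/0.0416667 → 4 → e; chars fe.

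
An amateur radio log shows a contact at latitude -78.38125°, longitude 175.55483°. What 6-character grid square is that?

Shift to the Maidenhead origin (180°W, 90°S): lon 355.5548, lat 11.6188.
Field: lon ⌊355.5548/20⌋ = 17 → R; lat ⌊11.6188/10⌋ = 1 → B.
Square: lon ⌊15.5548/2⌋ = 7; lat ⌊1.6188/1⌋ = 1.
Subsquare: lon ⌊1.5548/0.0833333⌋ = 18 → s; lat ⌊0.6188/0.0416667⌋ = 14 → o.

RB71so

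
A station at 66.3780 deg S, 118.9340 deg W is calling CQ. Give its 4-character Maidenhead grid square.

Shift to the Maidenhead origin (180°W, 90°S): lon 61.07, lat 23.62.
Field (20°×10°, letters A–R): 61.07/20 → 3 → D, 23.62/10 → 2 → C; chars DC.
Square (2°×1°, digits 0–9): 1.07/2 → 0, 3.62/1 → 3; chars 03.

DC03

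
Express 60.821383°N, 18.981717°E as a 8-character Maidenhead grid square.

Add 180° to longitude and 90° to latitude: 198.98172, 150.82138.
Field: lon ⌊198.98172/20⌋ = 9 → J; lat ⌊150.82138/10⌋ = 15 → P.
Square: lon ⌊18.98172/2⌋ = 9; lat ⌊0.82138/1⌋ = 0.
Subsquare: lon ⌊0.98172/0.0833333⌋ = 11 → l; lat ⌊0.82138/0.0416667⌋ = 19 → t.
Extended square: lon ⌊0.06505/0.00833333⌋ = 7; lat ⌊0.02972/0.00416667⌋ = 7.

JP90lt77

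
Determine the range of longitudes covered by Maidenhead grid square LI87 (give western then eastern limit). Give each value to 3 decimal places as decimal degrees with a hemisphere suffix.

Field L=11, I=8: +11·20° lon, +8·10° lat → SW at lon 40°, lat -10°.
Square 8, 7: +8·2° lon, +7·1° lat → SW at lon 56°, lat -3°.
Cell spans 2° lon × 1° lat.
west 56.000° E, east 58.000° E.

56.000° E, 58.000° E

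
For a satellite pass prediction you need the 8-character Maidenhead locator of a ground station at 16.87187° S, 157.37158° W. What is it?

BH13hd50

Offset from 180°W / 90°S: lon 22.62842°, lat 73.12813°.
Field (20°×10°, letters A–R): lon ⌊22.62842/20⌋ = 1 → B; lat ⌊73.12813/10⌋ = 7 → H.
Square (2°×1°, digits 0–9): lon ⌊2.62842/2⌋ = 1; lat ⌊3.12813/1⌋ = 3.
Subsquare (5′×2.5′, letters a–x): lon ⌊0.62842/0.0833333⌋ = 7 → h; lat ⌊0.12813/0.0416667⌋ = 3 → d.
Extended square (30″×15″, digits 0–9): lon ⌊0.04509/0.00833333⌋ = 5; lat ⌊0.00313/0.00416667⌋ = 0.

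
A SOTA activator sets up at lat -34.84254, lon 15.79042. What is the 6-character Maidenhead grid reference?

Shift to the Maidenhead origin (180°W, 90°S): lon 195.7904, lat 55.1575.
Field: lon ⌊195.7904/20⌋ = 9 → J; lat ⌊55.1575/10⌋ = 5 → F.
Square: lon ⌊15.7904/2⌋ = 7; lat ⌊5.1575/1⌋ = 5.
Subsquare: lon ⌊1.7904/0.0833333⌋ = 21 → v; lat ⌊0.1575/0.0416667⌋ = 3 → d.

JF75vd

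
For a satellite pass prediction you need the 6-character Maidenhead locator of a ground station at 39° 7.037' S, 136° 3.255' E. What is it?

PF80av

Add 180° to longitude and 90° to latitude: 316.0543, 50.8827.
Field (20°×10°, letters A–R): lon ⌊316.0543/20⌋ = 15 → P; lat ⌊50.8827/10⌋ = 5 → F.
Square (2°×1°, digits 0–9): lon ⌊16.0543/2⌋ = 8; lat ⌊0.8827/1⌋ = 0.
Subsquare (5′×2.5′, letters a–x): lon ⌊0.0543/0.0833333⌋ = 0 → a; lat ⌊0.8827/0.0416667⌋ = 21 → v.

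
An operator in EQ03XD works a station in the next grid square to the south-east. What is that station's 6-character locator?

EQ13ac

Longitude subsquare x = 23; +1 → 24, wraps to 0 = a, carry into square.
Longitude square 0; +1 → 1.
Latitude subsquare d = 3; −1 → 2 = c.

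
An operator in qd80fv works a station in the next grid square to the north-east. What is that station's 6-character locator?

QD80gw

Longitude subsquare f = 5; +1 → 6 = g.
Latitude subsquare v = 21; +1 → 22 = w.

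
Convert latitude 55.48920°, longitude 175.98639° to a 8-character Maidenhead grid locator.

RO75xl87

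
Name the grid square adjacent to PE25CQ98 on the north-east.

PE25dq09

Longitude extended square 9; +1 → 10, wraps to 0, carry into subsquare.
Longitude subsquare c = 2; +1 → 3 = d.
Latitude extended square 8; +1 → 9.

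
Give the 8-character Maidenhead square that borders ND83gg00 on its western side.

Longitude extended square 0; −1 → -1, wraps to 9, carry into subsquare.
Longitude subsquare g = 6; −1 → 5 = f.
The latitude characters are unchanged.

ND83fg90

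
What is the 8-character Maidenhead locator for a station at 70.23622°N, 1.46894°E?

Shift to the Maidenhead origin (180°W, 90°S): lon 181.46894, lat 160.23622.
Field: lon ⌊181.46894/20⌋ = 9 → J; lat ⌊160.23622/10⌋ = 16 → Q.
Square: lon ⌊1.46894/2⌋ = 0; lat ⌊0.23622/1⌋ = 0.
Subsquare: lon ⌊1.46894/0.0833333⌋ = 17 → r; lat ⌊0.23622/0.0416667⌋ = 5 → f.
Extended square: lon ⌊0.05227/0.00833333⌋ = 6; lat ⌊0.02789/0.00416667⌋ = 6.

JQ00rf66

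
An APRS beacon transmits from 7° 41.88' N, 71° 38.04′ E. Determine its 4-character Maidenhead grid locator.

Add 180° to longitude and 90° to latitude: 251.63, 97.70.
Field (20°×10°, letters A–R): lon ⌊251.63/20⌋ = 12 → M; lat ⌊97.70/10⌋ = 9 → J.
Square (2°×1°, digits 0–9): lon ⌊11.63/2⌋ = 5; lat ⌊7.70/1⌋ = 7.

MJ57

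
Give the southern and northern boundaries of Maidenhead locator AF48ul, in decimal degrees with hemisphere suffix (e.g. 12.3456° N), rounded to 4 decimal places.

31.5417° S, 31.5000° S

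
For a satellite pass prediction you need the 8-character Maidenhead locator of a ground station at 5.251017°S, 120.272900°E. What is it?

Add 180° to longitude and 90° to latitude: 300.27290, 84.74898.
Field: lon ⌊300.27290/20⌋ = 15 → P; lat ⌊84.74898/10⌋ = 8 → I.
Square: lon ⌊0.27290/2⌋ = 0; lat ⌊4.74898/1⌋ = 4.
Subsquare: lon ⌊0.27290/0.0833333⌋ = 3 → d; lat ⌊0.74898/0.0416667⌋ = 17 → r.
Extended square: lon ⌊0.02290/0.00833333⌋ = 2; lat ⌊0.04065/0.00416667⌋ = 9.

PI04dr29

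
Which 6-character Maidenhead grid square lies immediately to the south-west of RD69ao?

RD59xn

Longitude subsquare a = 0; −1 → -1, wraps to 23 = x, carry into square.
Longitude square 6; −1 → 5.
Latitude subsquare o = 14; −1 → 13 = n.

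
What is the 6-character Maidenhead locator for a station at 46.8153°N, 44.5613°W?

GN76rt

Shift to the Maidenhead origin (180°W, 90°S): lon 135.4387, lat 136.8153.
Field: 135.4387/20 → 6 → G, 136.8153/10 → 13 → N; chars GN.
Square: 15.4387/2 → 7, 6.8153/1 → 6; chars 76.
Subsquare: 1.4387/0.0833333 → 17 → r, 0.8153/0.0416667 → 19 → t; chars rt.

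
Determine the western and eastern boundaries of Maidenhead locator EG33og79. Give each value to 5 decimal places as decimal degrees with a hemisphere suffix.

92.77500° W, 92.76667° W

Field E=4, G=6: +4·20° lon, +6·10° lat → SW at lon -100°, lat -30°.
Square 3, 3: +3·2° lon, +3·1° lat → SW at lon -94°, lat -27°.
Subsquare o=14, g=6: +14·0.0833333° lon, +6·0.0416667° lat → SW at lon -92.8333°, lat -26.75°.
Extended square 7, 9: +7·0.00833333° lon, +9·0.00416667° lat → SW at lon -92.775°, lat -26.7125°.
Cell spans 0.00833333° lon × 0.00416667° lat.
west 92.77500° W, east 92.76667° W.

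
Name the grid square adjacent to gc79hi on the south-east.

GC79ih

Longitude subsquare h = 7; +1 → 8 = i.
Latitude subsquare i = 8; −1 → 7 = h.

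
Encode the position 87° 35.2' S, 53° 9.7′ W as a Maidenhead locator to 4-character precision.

GA32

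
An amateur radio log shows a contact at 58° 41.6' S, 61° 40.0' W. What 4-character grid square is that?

Shift to the Maidenhead origin (180°W, 90°S): lon 118.33, lat 31.31.
Field: 118.33/20 → 5 → F, 31.31/10 → 3 → D; chars FD.
Square: 18.33/2 → 9, 1.31/1 → 1; chars 91.

FD91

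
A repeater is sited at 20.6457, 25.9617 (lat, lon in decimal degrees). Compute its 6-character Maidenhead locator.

Add 180° to longitude and 90° to latitude: 205.9617, 110.6457.
Field (20°×10°, letters A–R): 205.9617/20 → 10 → K, 110.6457/10 → 11 → L; chars KL.
Square (2°×1°, digits 0–9): 5.9617/2 → 2, 0.6457/1 → 0; chars 20.
Subsquare (5′×2.5′, letters a–x): 1.9617/0.0833333 → 23 → x, 0.6457/0.0416667 → 15 → p; chars xp.

KL20xp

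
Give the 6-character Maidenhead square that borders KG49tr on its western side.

Longitude subsquare t = 19; −1 → 18 = s.
The latitude characters are unchanged.

KG49sr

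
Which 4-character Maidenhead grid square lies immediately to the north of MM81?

Latitude square 1; +1 → 2.
The longitude characters are unchanged.

MM82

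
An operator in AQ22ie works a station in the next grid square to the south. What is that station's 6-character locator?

AQ22id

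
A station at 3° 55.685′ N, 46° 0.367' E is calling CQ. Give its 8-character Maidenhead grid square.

Add 180° to longitude and 90° to latitude: 226.00612, 93.92808.
Field (20°×10°, letters A–R): lon ⌊226.00612/20⌋ = 11 → L; lat ⌊93.92808/10⌋ = 9 → J.
Square (2°×1°, digits 0–9): lon ⌊6.00612/2⌋ = 3; lat ⌊3.92808/1⌋ = 3.
Subsquare (5′×2.5′, letters a–x): lon ⌊0.00612/0.0833333⌋ = 0 → a; lat ⌊0.92808/0.0416667⌋ = 22 → w.
Extended square (30″×15″, digits 0–9): lon ⌊0.00612/0.00833333⌋ = 0; lat ⌊0.01142/0.00416667⌋ = 2.

LJ33aw02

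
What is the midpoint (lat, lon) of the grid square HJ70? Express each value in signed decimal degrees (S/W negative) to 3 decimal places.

0.500, -25.000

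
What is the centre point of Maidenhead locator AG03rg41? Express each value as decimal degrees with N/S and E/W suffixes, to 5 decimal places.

26.74375° S, 178.54583° W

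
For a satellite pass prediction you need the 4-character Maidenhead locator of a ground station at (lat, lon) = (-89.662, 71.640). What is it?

MA50

Shift to the Maidenhead origin (180°W, 90°S): lon 251.64, lat 0.34.
Field: 251.64/20 → 12 → M, 0.34/10 → 0 → A; chars MA.
Square: 11.64/2 → 5, 0.34/1 → 0; chars 50.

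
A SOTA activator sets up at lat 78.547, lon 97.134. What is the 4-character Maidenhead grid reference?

Shift to the Maidenhead origin (180°W, 90°S): lon 277.13, lat 168.55.
Field: 277.13/20 → 13 → N, 168.55/10 → 16 → Q; chars NQ.
Square: 17.13/2 → 8, 8.55/1 → 8; chars 88.

NQ88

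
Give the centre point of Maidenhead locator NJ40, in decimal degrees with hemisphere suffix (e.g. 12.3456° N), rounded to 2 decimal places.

0.50° N, 89.00° E

Field N=13, J=9: +13·20° lon, +9·10° lat → SW at lon 80°, lat 0°.
Square 4, 0: +4·2° lon, +0·1° lat → SW at lon 88°, lat 0°.
Cell spans 2° lon × 1° lat. Centre is SW corner plus half of each.
latitude 0.50° N, longitude 89.00° E.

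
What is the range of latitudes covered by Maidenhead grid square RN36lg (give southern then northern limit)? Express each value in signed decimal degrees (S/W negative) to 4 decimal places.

Field R=17, N=13: +17·20° lon, +13·10° lat → SW at lon 160°, lat 40°.
Square 3, 6: +3·2° lon, +6·1° lat → SW at lon 166°, lat 46°.
Subsquare l=11, g=6: +11·0.0833333° lon, +6·0.0416667° lat → SW at lon 166.917°, lat 46.25°.
Cell spans 0.0833333° lon × 0.0416667° lat.
south 46.2500, north 46.2917.

46.2500, 46.2917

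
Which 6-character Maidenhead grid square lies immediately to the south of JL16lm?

JL16ll

Latitude subsquare m = 12; −1 → 11 = l.
The longitude characters are unchanged.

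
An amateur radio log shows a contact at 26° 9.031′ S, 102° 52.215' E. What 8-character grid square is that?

OG13ku43

Shift to the Maidenhead origin (180°W, 90°S): lon 282.87025, lat 63.84948.
Field: lon ⌊282.87025/20⌋ = 14 → O; lat ⌊63.84948/10⌋ = 6 → G.
Square: lon ⌊2.87025/2⌋ = 1; lat ⌊3.84948/1⌋ = 3.
Subsquare: lon ⌊0.87025/0.0833333⌋ = 10 → k; lat ⌊0.84948/0.0416667⌋ = 20 → u.
Extended square: lon ⌊0.03692/0.00833333⌋ = 4; lat ⌊0.01615/0.00416667⌋ = 3.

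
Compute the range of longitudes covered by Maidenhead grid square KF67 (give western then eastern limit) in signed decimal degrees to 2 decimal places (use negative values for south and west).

32.00, 34.00

Field K=10, F=5: +10·20° lon, +5·10° lat → SW at lon 20°, lat -40°.
Square 6, 7: +6·2° lon, +7·1° lat → SW at lon 32°, lat -33°.
Cell spans 2° lon × 1° lat.
west 32.00, east 34.00.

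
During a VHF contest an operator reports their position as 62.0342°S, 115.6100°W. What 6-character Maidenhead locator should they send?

Shift to the Maidenhead origin (180°W, 90°S): lon 64.3900, lat 27.9658.
Field: lon ⌊64.3900/20⌋ = 3 → D; lat ⌊27.9658/10⌋ = 2 → C.
Square: lon ⌊4.3900/2⌋ = 2; lat ⌊7.9658/1⌋ = 7.
Subsquare: lon ⌊0.3900/0.0833333⌋ = 4 → e; lat ⌊0.9658/0.0416667⌋ = 23 → x.

DC27ex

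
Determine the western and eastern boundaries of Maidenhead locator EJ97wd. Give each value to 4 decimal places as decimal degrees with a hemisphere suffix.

80.1667° W, 80.0833° W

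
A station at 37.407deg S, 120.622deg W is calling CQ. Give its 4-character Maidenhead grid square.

CF92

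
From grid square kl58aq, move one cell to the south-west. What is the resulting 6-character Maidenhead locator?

KL48xp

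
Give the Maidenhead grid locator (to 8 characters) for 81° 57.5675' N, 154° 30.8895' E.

Shift to the Maidenhead origin (180°W, 90°S): lon 334.51482, lat 171.95946.
Field (20°×10°, letters A–R): lon ⌊334.51482/20⌋ = 16 → Q; lat ⌊171.95946/10⌋ = 17 → R.
Square (2°×1°, digits 0–9): lon ⌊14.51482/2⌋ = 7; lat ⌊1.95946/1⌋ = 1.
Subsquare (5′×2.5′, letters a–x): lon ⌊0.51482/0.0833333⌋ = 6 → g; lat ⌊0.95946/0.0416667⌋ = 23 → x.
Extended square (30″×15″, digits 0–9): lon ⌊0.01482/0.00833333⌋ = 1; lat ⌊0.00112/0.00416667⌋ = 0.

QR71gx10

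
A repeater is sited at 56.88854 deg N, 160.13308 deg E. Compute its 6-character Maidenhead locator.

RO06bv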